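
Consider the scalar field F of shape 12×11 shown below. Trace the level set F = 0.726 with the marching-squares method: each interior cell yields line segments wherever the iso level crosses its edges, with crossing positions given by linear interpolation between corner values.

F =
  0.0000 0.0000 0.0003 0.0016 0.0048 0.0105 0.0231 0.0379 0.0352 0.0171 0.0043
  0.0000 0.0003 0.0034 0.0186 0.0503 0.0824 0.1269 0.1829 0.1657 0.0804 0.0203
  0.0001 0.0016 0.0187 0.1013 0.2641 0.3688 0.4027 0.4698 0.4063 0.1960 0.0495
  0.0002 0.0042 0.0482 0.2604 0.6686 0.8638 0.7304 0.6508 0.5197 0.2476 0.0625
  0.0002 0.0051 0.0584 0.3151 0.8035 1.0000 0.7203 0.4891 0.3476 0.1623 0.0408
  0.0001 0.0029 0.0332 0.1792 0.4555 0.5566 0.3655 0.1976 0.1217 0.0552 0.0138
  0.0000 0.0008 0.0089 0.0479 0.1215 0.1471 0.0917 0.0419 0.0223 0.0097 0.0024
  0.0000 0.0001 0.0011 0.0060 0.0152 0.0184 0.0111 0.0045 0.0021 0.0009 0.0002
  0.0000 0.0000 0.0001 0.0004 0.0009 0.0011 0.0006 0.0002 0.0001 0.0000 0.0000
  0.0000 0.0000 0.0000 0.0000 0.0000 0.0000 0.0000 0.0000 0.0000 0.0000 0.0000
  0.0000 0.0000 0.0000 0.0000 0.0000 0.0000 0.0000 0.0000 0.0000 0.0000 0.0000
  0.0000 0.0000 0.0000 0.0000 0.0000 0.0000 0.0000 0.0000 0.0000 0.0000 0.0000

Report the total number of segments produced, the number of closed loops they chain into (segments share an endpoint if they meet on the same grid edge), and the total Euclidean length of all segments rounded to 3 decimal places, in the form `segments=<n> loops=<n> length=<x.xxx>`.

segments=10 loops=1 length=6.474

cell (2,4): code 0100 → (2.722,5.000)–(3.000,4.294)
cell (2,5): code 1100 → (2.987,6.000)–(2.722,5.000)
cell (2,6): code 1000 → (3.000,6.055)–(2.987,6.000)
cell (3,3): code 0100 → (3.426,4.000)–(4.000,3.841)
cell (3,4): code 1110 → (3.000,4.294)–(3.426,4.000)
cell (3,5): code 1011 → (4.000,5.980)–(3.436,6.000)
cell (3,6): code 0001 → (3.436,6.000)–(3.000,6.055)
cell (4,3): code 0010 → (4.000,3.841)–(4.223,4.000)
cell (4,4): code 0011 → (4.223,4.000)–(4.618,5.000)
cell (4,5): code 0001 → (4.618,5.000)–(4.000,5.980)
total: 10 segments, chained into 1 closed loop(s), length Σ = 6.474305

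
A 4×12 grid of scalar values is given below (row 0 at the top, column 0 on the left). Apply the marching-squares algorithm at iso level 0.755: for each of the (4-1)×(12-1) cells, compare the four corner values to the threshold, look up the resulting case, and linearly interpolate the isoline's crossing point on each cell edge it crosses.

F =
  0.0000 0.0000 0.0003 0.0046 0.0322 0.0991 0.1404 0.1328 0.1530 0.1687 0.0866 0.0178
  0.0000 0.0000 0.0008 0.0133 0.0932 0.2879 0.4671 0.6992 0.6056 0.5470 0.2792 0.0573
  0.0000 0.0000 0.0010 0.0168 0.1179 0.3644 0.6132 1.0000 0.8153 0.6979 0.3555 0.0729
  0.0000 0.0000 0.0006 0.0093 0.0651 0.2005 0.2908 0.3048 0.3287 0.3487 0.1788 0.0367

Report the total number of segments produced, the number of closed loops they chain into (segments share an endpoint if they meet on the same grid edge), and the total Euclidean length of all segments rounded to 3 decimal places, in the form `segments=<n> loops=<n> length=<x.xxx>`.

segments=6 loops=1 length=5.030

cell (1,6): code 0100 → (1.186,7.000)–(2.000,6.367)
cell (1,7): code 1100 → (1.712,8.000)–(1.186,7.000)
cell (1,8): code 1000 → (2.000,8.514)–(1.712,8.000)
cell (2,6): code 0010 → (2.000,6.367)–(2.352,7.000)
cell (2,7): code 0011 → (2.352,7.000)–(2.124,8.000)
cell (2,8): code 0001 → (2.124,8.000)–(2.000,8.514)
total: 6 segments, chained into 1 closed loop(s), length Σ = 5.029759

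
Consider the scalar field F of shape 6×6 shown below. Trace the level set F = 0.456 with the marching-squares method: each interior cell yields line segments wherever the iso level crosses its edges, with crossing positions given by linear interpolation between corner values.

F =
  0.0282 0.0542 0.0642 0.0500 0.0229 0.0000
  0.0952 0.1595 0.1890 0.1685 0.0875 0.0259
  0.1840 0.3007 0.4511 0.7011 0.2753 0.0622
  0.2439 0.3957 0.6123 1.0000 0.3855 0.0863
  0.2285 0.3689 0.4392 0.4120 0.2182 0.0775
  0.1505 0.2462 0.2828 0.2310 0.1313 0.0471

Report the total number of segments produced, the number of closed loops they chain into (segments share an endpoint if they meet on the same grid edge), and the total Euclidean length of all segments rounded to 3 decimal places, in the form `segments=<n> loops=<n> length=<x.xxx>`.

segments=8 loops=1 length=7.548

cell (1,2): code 0100 → (1.540,3.000)–(2.000,2.020)
cell (1,3): code 1000 → (2.000,3.576)–(1.540,3.000)
cell (2,1): code 0100 → (2.030,2.000)–(3.000,1.278)
cell (2,2): code 1110 → (2.000,2.020)–(2.030,2.000)
cell (2,3): code 1001 → (3.000,3.885)–(2.000,3.576)
cell (3,1): code 0010 → (3.000,1.278)–(3.903,2.000)
cell (3,2): code 0011 → (3.903,2.000)–(3.925,3.000)
cell (3,3): code 0001 → (3.925,3.000)–(3.000,3.885)
total: 8 segments, chained into 1 closed loop(s), length Σ = 7.548270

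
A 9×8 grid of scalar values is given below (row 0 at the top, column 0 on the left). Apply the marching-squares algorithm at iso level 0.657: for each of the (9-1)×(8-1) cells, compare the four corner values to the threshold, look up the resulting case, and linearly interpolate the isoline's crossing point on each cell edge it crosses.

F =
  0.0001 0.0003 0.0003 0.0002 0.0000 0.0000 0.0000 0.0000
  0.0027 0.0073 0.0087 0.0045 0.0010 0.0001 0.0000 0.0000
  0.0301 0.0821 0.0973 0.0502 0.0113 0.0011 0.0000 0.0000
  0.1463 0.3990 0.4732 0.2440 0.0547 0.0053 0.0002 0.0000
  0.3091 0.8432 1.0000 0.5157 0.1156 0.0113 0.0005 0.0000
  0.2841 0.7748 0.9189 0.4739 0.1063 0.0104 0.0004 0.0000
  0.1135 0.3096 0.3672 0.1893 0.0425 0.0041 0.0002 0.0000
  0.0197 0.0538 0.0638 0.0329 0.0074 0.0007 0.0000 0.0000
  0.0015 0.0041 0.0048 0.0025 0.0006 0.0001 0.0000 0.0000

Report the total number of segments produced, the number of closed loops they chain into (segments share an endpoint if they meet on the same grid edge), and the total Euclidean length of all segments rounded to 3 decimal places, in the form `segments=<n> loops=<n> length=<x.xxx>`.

cell (3,0): code 0100 → (3.581,1.000)–(4.000,0.651)
cell (3,1): code 1100 → (3.349,2.000)–(3.581,1.000)
cell (3,2): code 1000 → (4.000,2.708)–(3.349,2.000)
cell (4,0): code 0110 → (4.000,0.651)–(5.000,0.760)
cell (4,2): code 1001 → (5.000,2.589)–(4.000,2.708)
cell (5,0): code 0010 → (5.000,0.760)–(5.253,1.000)
cell (5,1): code 0011 → (5.253,1.000)–(5.475,2.000)
cell (5,2): code 0001 → (5.475,2.000)–(5.000,2.589)
total: 8 segments, chained into 1 closed loop(s), length Σ = 6.676107

segments=8 loops=1 length=6.676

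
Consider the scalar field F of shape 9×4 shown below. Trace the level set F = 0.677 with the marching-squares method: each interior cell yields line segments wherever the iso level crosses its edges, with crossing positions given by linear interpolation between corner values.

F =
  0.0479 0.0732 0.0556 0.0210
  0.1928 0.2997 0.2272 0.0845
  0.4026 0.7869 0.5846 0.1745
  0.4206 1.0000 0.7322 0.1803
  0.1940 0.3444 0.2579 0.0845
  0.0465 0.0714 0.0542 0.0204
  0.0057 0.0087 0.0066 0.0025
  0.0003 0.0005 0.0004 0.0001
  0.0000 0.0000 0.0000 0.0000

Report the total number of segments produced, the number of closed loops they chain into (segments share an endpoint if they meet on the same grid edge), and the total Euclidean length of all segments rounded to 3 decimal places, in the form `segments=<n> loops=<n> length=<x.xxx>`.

cell (1,0): code 0100 → (1.774,1.000)–(2.000,0.714)
cell (1,1): code 1000 → (2.000,1.543)–(1.774,1.000)
cell (2,0): code 0110 → (2.000,0.714)–(3.000,0.443)
cell (2,1): code 1101 → (2.626,2.000)–(2.000,1.543)
cell (2,2): code 1000 → (3.000,2.100)–(2.626,2.000)
cell (3,0): code 0010 → (3.000,0.443)–(3.493,1.000)
cell (3,1): code 0011 → (3.493,1.000)–(3.116,2.000)
cell (3,2): code 0001 → (3.116,2.000)–(3.000,2.100)
total: 8 segments, chained into 1 closed loop(s), length Σ = 5.116606

segments=8 loops=1 length=5.117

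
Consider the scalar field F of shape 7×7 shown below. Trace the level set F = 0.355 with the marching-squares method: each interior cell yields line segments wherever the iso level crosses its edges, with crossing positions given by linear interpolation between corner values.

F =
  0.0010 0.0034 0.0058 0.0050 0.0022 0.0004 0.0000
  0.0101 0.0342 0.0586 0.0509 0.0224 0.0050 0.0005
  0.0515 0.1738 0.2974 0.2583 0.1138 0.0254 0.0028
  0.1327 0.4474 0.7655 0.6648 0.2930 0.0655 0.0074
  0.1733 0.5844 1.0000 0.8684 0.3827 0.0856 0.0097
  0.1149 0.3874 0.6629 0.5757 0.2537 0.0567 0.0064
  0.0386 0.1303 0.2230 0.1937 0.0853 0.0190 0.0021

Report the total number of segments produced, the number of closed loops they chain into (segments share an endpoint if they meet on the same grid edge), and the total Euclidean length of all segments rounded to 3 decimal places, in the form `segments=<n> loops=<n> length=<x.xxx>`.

segments=14 loops=1 length=11.190

cell (2,0): code 0100 → (2.662,1.000)–(3.000,0.706)
cell (2,1): code 1100 → (2.123,2.000)–(2.662,1.000)
cell (2,2): code 1100 → (2.238,3.000)–(2.123,2.000)
cell (2,3): code 1000 → (3.000,3.833)–(2.238,3.000)
cell (3,0): code 0110 → (3.000,0.706)–(4.000,0.442)
cell (3,3): code 1101 → (3.691,4.000)–(3.000,3.833)
cell (3,4): code 1000 → (4.000,4.093)–(3.691,4.000)
cell (4,0): code 0110 → (4.000,0.442)–(5.000,0.881)
cell (4,3): code 1011 → (5.000,3.685)–(4.215,4.000)
cell (4,4): code 0001 → (4.215,4.000)–(4.000,4.093)
cell (5,0): code 0010 → (5.000,0.881)–(5.126,1.000)
cell (5,1): code 0011 → (5.126,1.000)–(5.700,2.000)
cell (5,2): code 0011 → (5.700,2.000)–(5.578,3.000)
cell (5,3): code 0001 → (5.578,3.000)–(5.000,3.685)
total: 14 segments, chained into 1 closed loop(s), length Σ = 11.189678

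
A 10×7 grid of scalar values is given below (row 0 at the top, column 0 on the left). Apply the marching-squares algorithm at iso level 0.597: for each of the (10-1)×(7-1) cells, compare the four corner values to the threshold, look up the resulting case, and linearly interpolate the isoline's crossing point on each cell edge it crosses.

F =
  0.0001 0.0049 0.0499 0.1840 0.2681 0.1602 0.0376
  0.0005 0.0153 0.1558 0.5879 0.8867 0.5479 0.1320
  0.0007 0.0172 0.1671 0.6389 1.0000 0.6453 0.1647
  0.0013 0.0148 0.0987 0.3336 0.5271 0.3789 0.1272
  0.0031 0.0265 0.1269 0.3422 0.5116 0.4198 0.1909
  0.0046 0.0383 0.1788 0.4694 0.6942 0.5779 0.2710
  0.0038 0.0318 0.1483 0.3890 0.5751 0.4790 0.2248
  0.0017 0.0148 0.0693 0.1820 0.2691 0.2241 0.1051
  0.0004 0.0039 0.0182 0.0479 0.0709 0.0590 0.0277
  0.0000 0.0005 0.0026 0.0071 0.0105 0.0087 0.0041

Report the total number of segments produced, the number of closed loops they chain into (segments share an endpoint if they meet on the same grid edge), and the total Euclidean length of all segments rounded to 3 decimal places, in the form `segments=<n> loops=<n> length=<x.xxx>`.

segments=14 loops=2 length=10.662

cell (0,3): code 0100 → (0.532,4.000)–(1.000,3.030)
cell (0,4): code 1000 → (1.000,4.855)–(0.532,4.000)
cell (1,2): code 0100 → (1.178,3.000)–(2.000,2.911)
cell (1,3): code 1110 → (1.000,3.030)–(1.178,3.000)
cell (1,4): code 1101 → (1.504,5.000)–(1.000,4.855)
cell (1,5): code 1000 → (2.000,5.100)–(1.504,5.000)
cell (2,2): code 0010 → (2.000,2.911)–(2.137,3.000)
cell (2,3): code 0011 → (2.137,3.000)–(2.852,4.000)
cell (2,4): code 0011 → (2.852,4.000)–(2.181,5.000)
cell (2,5): code 0001 → (2.181,5.000)–(2.000,5.100)
cell (4,3): code 0100 → (4.468,4.000)–(5.000,3.568)
cell (4,4): code 1000 → (5.000,4.836)–(4.468,4.000)
cell (5,3): code 0010 → (5.000,3.568)–(5.816,4.000)
cell (5,4): code 0001 → (5.816,4.000)–(5.000,4.836)
total: 14 segments, chained into 2 closed loop(s), length Σ = 10.662178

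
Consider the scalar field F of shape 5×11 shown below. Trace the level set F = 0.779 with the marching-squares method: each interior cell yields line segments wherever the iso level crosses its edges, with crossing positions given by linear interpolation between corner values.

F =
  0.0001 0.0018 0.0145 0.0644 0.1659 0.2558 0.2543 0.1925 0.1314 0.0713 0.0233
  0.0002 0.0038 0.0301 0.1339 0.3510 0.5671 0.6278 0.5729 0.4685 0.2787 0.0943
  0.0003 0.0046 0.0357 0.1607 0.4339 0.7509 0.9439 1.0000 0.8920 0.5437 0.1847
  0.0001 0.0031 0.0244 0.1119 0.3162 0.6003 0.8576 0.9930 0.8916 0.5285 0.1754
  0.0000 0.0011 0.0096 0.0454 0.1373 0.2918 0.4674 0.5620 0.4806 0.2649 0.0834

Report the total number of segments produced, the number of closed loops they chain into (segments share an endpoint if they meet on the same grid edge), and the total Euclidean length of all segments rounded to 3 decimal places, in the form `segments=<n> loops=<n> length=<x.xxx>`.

segments=10 loops=1 length=8.440

cell (1,5): code 0100 → (1.478,6.000)–(2.000,5.146)
cell (1,6): code 1100 → (1.483,7.000)–(1.478,6.000)
cell (1,7): code 1100 → (1.733,8.000)–(1.483,7.000)
cell (1,8): code 1000 → (2.000,8.324)–(1.733,8.000)
cell (2,5): code 0110 → (2.000,5.146)–(3.000,5.695)
cell (2,8): code 1001 → (3.000,8.310)–(2.000,8.324)
cell (3,5): code 0010 → (3.000,5.695)–(3.201,6.000)
cell (3,6): code 0011 → (3.201,6.000)–(3.497,7.000)
cell (3,7): code 0011 → (3.497,7.000)–(3.274,8.000)
cell (3,8): code 0001 → (3.274,8.000)–(3.000,8.310)
total: 10 segments, chained into 1 closed loop(s), length Σ = 8.439728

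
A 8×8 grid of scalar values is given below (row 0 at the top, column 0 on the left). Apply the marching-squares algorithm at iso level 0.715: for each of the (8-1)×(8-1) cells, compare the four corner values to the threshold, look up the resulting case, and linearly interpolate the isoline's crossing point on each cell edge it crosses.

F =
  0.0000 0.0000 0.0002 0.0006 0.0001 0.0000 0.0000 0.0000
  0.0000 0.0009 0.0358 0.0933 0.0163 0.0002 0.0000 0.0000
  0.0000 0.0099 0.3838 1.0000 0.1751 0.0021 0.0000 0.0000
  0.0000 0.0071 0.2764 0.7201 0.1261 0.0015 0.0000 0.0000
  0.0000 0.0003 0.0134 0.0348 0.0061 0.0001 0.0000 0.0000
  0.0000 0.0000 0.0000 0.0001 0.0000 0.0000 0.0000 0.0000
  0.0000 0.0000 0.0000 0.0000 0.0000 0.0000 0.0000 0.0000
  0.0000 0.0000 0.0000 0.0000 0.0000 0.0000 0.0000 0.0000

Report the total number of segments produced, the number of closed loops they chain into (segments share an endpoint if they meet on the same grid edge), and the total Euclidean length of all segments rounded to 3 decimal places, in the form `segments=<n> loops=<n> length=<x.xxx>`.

segments=6 loops=1 length=3.204

cell (1,2): code 0100 → (1.686,3.000)–(2.000,2.537)
cell (1,3): code 1000 → (2.000,3.345)–(1.686,3.000)
cell (2,2): code 0110 → (2.000,2.537)–(3.000,2.989)
cell (2,3): code 1001 → (3.000,3.009)–(2.000,3.345)
cell (3,2): code 0010 → (3.000,2.989)–(3.007,3.000)
cell (3,3): code 0001 → (3.007,3.000)–(3.000,3.009)
total: 6 segments, chained into 1 closed loop(s), length Σ = 3.203587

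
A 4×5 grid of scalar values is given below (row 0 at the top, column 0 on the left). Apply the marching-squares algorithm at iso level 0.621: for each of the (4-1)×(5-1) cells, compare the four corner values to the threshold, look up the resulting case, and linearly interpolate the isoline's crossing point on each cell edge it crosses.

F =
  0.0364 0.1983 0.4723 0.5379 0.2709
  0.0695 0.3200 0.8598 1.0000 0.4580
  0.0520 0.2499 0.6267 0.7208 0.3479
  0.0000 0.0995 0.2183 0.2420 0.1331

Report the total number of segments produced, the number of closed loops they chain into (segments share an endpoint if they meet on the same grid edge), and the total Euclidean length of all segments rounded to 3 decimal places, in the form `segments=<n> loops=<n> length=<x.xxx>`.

cell (0,1): code 0100 → (0.384,2.000)–(1.000,1.558)
cell (0,2): code 1100 → (0.180,3.000)–(0.384,2.000)
cell (0,3): code 1000 → (1.000,3.699)–(0.180,3.000)
cell (1,1): code 0110 → (1.000,1.558)–(2.000,1.985)
cell (1,3): code 1001 → (2.000,3.268)–(1.000,3.699)
cell (2,1): code 0010 → (2.000,1.985)–(2.014,2.000)
cell (2,2): code 0011 → (2.014,2.000)–(2.208,3.000)
cell (2,3): code 0001 → (2.208,3.000)–(2.000,3.268)
total: 8 segments, chained into 1 closed loop(s), length Σ = 6.412147

segments=8 loops=1 length=6.412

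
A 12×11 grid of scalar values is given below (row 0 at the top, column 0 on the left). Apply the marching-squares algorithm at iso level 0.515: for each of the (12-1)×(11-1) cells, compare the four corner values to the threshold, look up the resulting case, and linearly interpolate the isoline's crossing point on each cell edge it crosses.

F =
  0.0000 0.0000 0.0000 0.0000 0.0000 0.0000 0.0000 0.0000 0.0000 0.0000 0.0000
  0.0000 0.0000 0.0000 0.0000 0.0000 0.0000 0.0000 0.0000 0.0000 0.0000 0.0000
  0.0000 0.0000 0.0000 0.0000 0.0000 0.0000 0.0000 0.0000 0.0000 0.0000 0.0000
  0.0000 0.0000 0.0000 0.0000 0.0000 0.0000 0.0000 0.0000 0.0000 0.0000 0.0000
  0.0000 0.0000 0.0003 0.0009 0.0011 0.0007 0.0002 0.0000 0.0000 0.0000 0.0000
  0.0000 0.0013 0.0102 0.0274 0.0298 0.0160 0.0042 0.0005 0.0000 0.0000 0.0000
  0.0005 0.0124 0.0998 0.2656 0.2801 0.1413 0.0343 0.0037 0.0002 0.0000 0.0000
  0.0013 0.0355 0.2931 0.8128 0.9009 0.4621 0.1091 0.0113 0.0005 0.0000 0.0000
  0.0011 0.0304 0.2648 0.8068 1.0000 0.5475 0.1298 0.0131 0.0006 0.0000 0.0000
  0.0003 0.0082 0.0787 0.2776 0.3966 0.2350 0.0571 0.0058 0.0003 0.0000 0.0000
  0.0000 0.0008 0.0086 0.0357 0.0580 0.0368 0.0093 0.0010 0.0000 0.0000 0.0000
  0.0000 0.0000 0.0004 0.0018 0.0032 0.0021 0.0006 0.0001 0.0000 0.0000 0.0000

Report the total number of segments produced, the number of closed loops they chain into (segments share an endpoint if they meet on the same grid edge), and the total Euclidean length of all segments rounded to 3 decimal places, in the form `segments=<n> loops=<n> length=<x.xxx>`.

cell (6,2): code 0100 → (6.456,3.000)–(7.000,2.427)
cell (6,3): code 1100 → (6.378,4.000)–(6.456,3.000)
cell (6,4): code 1000 → (7.000,4.879)–(6.378,4.000)
cell (7,2): code 0110 → (7.000,2.427)–(8.000,2.462)
cell (7,4): code 1101 → (7.619,5.000)–(7.000,4.879)
cell (7,5): code 1000 → (8.000,5.078)–(7.619,5.000)
cell (8,2): code 0010 → (8.000,2.462)–(8.551,3.000)
cell (8,3): code 0011 → (8.551,3.000)–(8.804,4.000)
cell (8,4): code 0011 → (8.804,4.000)–(8.104,5.000)
cell (8,5): code 0001 → (8.104,5.000)–(8.000,5.078)
total: 10 segments, chained into 1 closed loop(s), length Σ = 8.042726

segments=10 loops=1 length=8.043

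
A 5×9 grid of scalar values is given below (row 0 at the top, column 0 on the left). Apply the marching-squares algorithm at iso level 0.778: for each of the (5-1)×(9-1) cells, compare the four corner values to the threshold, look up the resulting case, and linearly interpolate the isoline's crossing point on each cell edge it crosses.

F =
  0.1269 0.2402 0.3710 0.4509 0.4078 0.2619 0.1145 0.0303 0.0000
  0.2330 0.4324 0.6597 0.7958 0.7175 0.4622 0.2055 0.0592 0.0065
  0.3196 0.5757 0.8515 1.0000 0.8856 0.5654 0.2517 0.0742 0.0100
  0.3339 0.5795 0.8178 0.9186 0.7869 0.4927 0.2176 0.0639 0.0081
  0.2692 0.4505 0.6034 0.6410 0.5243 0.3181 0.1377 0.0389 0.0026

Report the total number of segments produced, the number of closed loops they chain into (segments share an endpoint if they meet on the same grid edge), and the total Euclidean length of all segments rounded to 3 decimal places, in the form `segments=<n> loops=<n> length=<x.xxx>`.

segments=12 loops=1 length=7.984

cell (0,2): code 0100 → (0.948,3.000)–(1.000,2.869)
cell (0,3): code 1000 → (1.000,3.227)–(0.948,3.000)
cell (1,1): code 0100 → (1.617,2.000)–(2.000,1.734)
cell (1,2): code 1110 → (1.000,2.869)–(1.617,2.000)
cell (1,3): code 1101 → (1.360,4.000)–(1.000,3.227)
cell (1,4): code 1000 → (2.000,4.336)–(1.360,4.000)
cell (2,1): code 0110 → (2.000,1.734)–(3.000,1.833)
cell (2,4): code 1001 → (3.000,4.030)–(2.000,4.336)
cell (3,1): code 0010 → (3.000,1.833)–(3.186,2.000)
cell (3,2): code 0011 → (3.186,2.000)–(3.506,3.000)
cell (3,3): code 0011 → (3.506,3.000)–(3.034,4.000)
cell (3,4): code 0001 → (3.034,4.000)–(3.000,4.030)
total: 12 segments, chained into 1 closed loop(s), length Σ = 7.983662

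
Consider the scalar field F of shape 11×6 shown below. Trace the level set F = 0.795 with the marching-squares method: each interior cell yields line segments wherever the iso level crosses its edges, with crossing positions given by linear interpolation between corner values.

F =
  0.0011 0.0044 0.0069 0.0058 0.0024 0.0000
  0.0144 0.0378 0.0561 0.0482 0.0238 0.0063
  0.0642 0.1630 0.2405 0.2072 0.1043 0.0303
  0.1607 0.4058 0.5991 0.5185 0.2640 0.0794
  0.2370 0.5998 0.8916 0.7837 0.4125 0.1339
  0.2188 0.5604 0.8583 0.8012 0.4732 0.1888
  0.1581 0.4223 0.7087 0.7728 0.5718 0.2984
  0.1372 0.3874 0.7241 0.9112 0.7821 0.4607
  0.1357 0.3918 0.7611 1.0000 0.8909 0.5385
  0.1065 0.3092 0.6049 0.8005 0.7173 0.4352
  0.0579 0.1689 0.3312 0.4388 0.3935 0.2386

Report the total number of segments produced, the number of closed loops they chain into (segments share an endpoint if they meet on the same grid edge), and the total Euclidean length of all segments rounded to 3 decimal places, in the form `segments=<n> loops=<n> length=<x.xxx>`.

cell (3,1): code 0100 → (3.670,2.000)–(4.000,1.669)
cell (3,2): code 1000 → (4.000,2.895)–(3.670,2.000)
cell (4,1): code 0110 → (4.000,1.669)–(5.000,1.788)
cell (4,2): code 1101 → (4.646,3.000)–(4.000,2.895)
cell (4,3): code 1000 → (5.000,3.019)–(4.646,3.000)
cell (5,1): code 0010 → (5.000,1.788)–(5.423,2.000)
cell (5,2): code 0011 → (5.423,2.000)–(5.218,3.000)
cell (5,3): code 0001 → (5.218,3.000)–(5.000,3.019)
cell (6,2): code 0100 → (6.160,3.000)–(7.000,2.379)
cell (6,3): code 1000 → (7.000,3.900)–(6.160,3.000)
cell (7,2): code 0110 → (7.000,2.379)–(8.000,2.142)
cell (7,3): code 1101 → (7.119,4.000)–(7.000,3.900)
cell (7,4): code 1000 → (8.000,4.272)–(7.119,4.000)
cell (8,2): code 0110 → (8.000,2.142)–(9.000,2.972)
cell (8,3): code 1011 → (9.000,3.066)–(8.552,4.000)
cell (8,4): code 0001 → (8.552,4.000)–(8.000,4.272)
cell (9,2): code 0010 → (9.000,2.972)–(9.015,3.000)
cell (9,3): code 0001 → (9.015,3.000)–(9.000,3.066)
total: 18 segments, chained into 2 closed loop(s), length Σ = 12.582426

segments=18 loops=2 length=12.582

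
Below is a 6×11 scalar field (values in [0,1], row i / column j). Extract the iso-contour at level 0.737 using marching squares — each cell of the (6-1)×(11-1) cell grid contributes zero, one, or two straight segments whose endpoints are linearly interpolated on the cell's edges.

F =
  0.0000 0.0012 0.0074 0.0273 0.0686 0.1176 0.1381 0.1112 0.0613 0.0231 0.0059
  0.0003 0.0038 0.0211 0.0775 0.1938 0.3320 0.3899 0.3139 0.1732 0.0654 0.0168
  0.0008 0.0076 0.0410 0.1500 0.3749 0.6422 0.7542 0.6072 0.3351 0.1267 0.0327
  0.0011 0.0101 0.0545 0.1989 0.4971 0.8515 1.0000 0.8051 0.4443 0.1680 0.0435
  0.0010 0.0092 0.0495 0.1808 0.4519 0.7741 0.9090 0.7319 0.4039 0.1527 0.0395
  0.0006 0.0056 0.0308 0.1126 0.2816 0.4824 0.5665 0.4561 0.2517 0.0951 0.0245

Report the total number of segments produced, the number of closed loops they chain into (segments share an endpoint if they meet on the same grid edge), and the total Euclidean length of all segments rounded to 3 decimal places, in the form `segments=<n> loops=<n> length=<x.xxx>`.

cell (1,5): code 0100 → (1.953,6.000)–(2.000,5.846)
cell (1,6): code 1000 → (2.000,6.117)–(1.953,6.000)
cell (2,4): code 0100 → (2.453,5.000)–(3.000,4.677)
cell (2,5): code 1110 → (2.000,5.846)–(2.453,5.000)
cell (2,6): code 1101 → (2.656,7.000)–(2.000,6.117)
cell (2,7): code 1000 → (3.000,7.189)–(2.656,7.000)
cell (3,4): code 0110 → (3.000,4.677)–(4.000,4.885)
cell (3,6): code 1011 → (4.000,6.971)–(3.930,7.000)
cell (3,7): code 0001 → (3.930,7.000)–(3.000,7.189)
cell (4,4): code 0010 → (4.000,4.885)–(4.127,5.000)
cell (4,5): code 0011 → (4.127,5.000)–(4.502,6.000)
cell (4,6): code 0001 → (4.502,6.000)–(4.000,6.971)
total: 12 segments, chained into 1 closed loop(s), length Σ = 7.753578

segments=12 loops=1 length=7.754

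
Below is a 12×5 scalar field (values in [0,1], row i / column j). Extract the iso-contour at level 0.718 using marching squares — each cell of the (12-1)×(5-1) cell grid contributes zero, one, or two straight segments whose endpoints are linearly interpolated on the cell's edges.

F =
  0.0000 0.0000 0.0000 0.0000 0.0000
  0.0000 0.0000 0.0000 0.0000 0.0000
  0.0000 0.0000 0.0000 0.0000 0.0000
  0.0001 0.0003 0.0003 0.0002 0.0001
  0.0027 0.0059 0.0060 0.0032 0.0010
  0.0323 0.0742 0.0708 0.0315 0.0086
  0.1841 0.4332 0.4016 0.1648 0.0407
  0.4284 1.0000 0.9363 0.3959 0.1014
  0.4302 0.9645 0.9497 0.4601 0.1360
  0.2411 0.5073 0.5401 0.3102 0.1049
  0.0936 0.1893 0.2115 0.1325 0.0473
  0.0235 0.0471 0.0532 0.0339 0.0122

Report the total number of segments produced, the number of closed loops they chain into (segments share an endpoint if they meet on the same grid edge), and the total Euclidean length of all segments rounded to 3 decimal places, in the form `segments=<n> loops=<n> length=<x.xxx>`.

cell (6,0): code 0100 → (6.502,1.000)–(7.000,0.507)
cell (6,1): code 1100 → (6.592,2.000)–(6.502,1.000)
cell (6,2): code 1000 → (7.000,2.404)–(6.592,2.000)
cell (7,0): code 0110 → (7.000,0.507)–(8.000,0.539)
cell (7,2): code 1001 → (8.000,2.473)–(7.000,2.404)
cell (8,0): code 0010 → (8.000,0.539)–(8.539,1.000)
cell (8,1): code 0011 → (8.539,1.000)–(8.566,2.000)
cell (8,2): code 0001 → (8.566,2.000)–(8.000,2.473)
total: 8 segments, chained into 1 closed loop(s), length Σ = 6.729366

segments=8 loops=1 length=6.729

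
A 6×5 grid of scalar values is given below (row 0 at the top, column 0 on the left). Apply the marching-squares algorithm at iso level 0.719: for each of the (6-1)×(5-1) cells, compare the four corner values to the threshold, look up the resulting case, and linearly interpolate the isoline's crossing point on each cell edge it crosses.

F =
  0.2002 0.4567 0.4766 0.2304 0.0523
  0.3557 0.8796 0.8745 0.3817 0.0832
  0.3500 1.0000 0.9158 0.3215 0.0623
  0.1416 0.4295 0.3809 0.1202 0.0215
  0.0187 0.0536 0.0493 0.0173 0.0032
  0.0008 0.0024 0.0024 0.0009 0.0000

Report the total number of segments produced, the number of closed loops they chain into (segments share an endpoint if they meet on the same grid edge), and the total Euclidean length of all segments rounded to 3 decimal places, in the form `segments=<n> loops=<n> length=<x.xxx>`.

segments=8 loops=1 length=6.156

cell (0,0): code 0100 → (0.620,1.000)–(1.000,0.693)
cell (0,1): code 1100 → (0.609,2.000)–(0.620,1.000)
cell (0,2): code 1000 → (1.000,2.316)–(0.609,2.000)
cell (1,0): code 0110 → (1.000,0.693)–(2.000,0.568)
cell (1,2): code 1001 → (2.000,2.331)–(1.000,2.316)
cell (2,0): code 0010 → (2.000,0.568)–(2.493,1.000)
cell (2,1): code 0011 → (2.493,1.000)–(2.368,2.000)
cell (2,2): code 0001 → (2.368,2.000)–(2.000,2.331)
total: 8 segments, chained into 1 closed loop(s), length Σ = 6.156486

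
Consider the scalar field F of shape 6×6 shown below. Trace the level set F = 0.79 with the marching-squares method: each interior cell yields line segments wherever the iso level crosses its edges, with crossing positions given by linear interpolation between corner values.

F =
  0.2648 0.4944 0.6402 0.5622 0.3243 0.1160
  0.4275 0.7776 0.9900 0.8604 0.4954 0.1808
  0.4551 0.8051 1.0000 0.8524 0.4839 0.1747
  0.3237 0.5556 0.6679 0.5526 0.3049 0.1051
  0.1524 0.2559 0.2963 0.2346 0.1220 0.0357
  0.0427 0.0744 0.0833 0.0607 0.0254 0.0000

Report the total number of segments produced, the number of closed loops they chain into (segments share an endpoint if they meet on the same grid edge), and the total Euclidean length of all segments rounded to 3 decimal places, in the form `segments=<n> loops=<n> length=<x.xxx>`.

cell (0,1): code 0100 → (0.428,2.000)–(1.000,1.058)
cell (0,2): code 1100 → (0.764,3.000)–(0.428,2.000)
cell (0,3): code 1000 → (1.000,3.193)–(0.764,3.000)
cell (1,0): code 0100 → (1.451,1.000)–(2.000,0.957)
cell (1,1): code 1110 → (1.000,1.058)–(1.451,1.000)
cell (1,3): code 1001 → (2.000,3.169)–(1.000,3.193)
cell (2,0): code 0010 → (2.000,0.957)–(2.061,1.000)
cell (2,1): code 0011 → (2.061,1.000)–(2.632,2.000)
cell (2,2): code 0011 → (2.632,2.000)–(2.208,3.000)
cell (2,3): code 0001 → (2.208,3.000)–(2.000,3.169)
total: 10 segments, chained into 1 closed loop(s), length Σ = 7.047879

segments=10 loops=1 length=7.048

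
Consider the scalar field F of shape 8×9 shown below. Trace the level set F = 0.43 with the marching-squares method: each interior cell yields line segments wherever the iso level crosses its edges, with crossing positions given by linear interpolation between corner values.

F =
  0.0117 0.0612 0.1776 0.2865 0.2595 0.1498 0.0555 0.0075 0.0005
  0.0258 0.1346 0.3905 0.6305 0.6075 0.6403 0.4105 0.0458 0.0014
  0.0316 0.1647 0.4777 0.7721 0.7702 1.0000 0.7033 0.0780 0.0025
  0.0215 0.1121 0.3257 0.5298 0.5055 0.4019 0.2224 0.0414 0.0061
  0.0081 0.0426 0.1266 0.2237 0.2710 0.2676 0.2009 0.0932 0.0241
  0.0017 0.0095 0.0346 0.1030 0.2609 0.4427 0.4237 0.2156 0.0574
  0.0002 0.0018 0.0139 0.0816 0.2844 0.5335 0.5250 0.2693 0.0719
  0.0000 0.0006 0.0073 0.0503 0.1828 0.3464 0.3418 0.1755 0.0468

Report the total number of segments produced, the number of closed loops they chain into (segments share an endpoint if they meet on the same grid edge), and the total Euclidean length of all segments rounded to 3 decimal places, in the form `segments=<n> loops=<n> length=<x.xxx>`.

segments=24 loops=2 length=17.384

cell (0,2): code 0100 → (0.417,3.000)–(1.000,2.165)
cell (0,3): code 1100 → (0.490,4.000)–(0.417,3.000)
cell (0,4): code 1100 → (0.571,5.000)–(0.490,4.000)
cell (0,5): code 1000 → (1.000,5.915)–(0.571,5.000)
cell (1,1): code 0100 → (1.453,2.000)–(2.000,1.848)
cell (1,2): code 1110 → (1.000,2.165)–(1.453,2.000)
cell (1,5): code 1101 → (1.067,6.000)–(1.000,5.915)
cell (1,6): code 1000 → (2.000,6.437)–(1.067,6.000)
cell (2,1): code 0010 → (2.000,1.848)–(2.314,2.000)
cell (2,2): code 0111 → (2.314,2.000)–(3.000,2.511)
cell (2,4): code 1011 → (3.000,4.729)–(2.953,5.000)
cell (2,5): code 0011 → (2.953,5.000)–(2.568,6.000)
cell (2,6): code 0001 → (2.568,6.000)–(2.000,6.437)
cell (3,2): code 0010 → (3.000,2.511)–(3.326,3.000)
cell (3,3): code 0011 → (3.326,3.000)–(3.322,4.000)
cell (3,4): code 0001 → (3.322,4.000)–(3.000,4.729)
cell (4,4): code 0100 → (4.927,5.000)–(5.000,4.930)
cell (4,5): code 1000 → (5.000,5.668)–(4.927,5.000)
cell (5,4): code 0110 → (5.000,4.930)–(6.000,4.585)
cell (5,5): code 1101 → (5.062,6.000)–(5.000,5.668)
cell (5,6): code 1000 → (6.000,6.372)–(5.062,6.000)
cell (6,4): code 0010 → (6.000,4.585)–(6.553,5.000)
cell (6,5): code 0011 → (6.553,5.000)–(6.519,6.000)
cell (6,6): code 0001 → (6.519,6.000)–(6.000,6.372)
total: 24 segments, chained into 2 closed loop(s), length Σ = 17.383584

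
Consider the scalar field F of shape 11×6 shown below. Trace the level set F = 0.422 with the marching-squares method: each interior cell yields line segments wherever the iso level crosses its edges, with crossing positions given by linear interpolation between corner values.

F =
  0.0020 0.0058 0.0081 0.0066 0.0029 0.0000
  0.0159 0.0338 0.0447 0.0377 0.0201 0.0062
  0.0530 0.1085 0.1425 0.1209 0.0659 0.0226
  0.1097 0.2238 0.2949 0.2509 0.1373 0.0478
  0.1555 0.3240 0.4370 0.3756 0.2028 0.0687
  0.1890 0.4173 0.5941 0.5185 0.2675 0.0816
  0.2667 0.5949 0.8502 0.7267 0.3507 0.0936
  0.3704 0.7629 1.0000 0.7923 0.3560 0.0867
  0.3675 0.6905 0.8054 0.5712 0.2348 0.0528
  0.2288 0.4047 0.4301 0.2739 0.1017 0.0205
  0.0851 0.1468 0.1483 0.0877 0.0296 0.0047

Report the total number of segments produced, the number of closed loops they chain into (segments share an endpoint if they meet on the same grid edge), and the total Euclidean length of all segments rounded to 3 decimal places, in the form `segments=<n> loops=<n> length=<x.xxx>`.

segments=18 loops=1 length=13.769

cell (3,1): code 0100 → (3.894,2.000)–(4.000,1.867)
cell (3,2): code 1000 → (4.000,2.244)–(3.894,2.000)
cell (4,1): code 0110 → (4.000,1.867)–(5.000,1.027)
cell (4,2): code 1101 → (4.325,3.000)–(4.000,2.244)
cell (4,3): code 1000 → (5.000,3.384)–(4.325,3.000)
cell (5,0): code 0100 → (5.026,1.000)–(6.000,0.473)
cell (5,1): code 1110 → (5.000,1.027)–(5.026,1.000)
cell (5,3): code 1001 → (6.000,3.810)–(5.000,3.384)
cell (6,0): code 0110 → (6.000,0.473)–(7.000,0.131)
cell (6,3): code 1001 → (7.000,3.849)–(6.000,3.810)
cell (7,0): code 0110 → (7.000,0.131)–(8.000,0.169)
cell (7,3): code 1001 → (8.000,3.444)–(7.000,3.849)
cell (8,0): code 0010 → (8.000,0.169)–(8.939,1.000)
cell (8,1): code 0111 → (8.939,1.000)–(9.000,1.681)
cell (8,2): code 1011 → (9.000,2.052)–(8.502,3.000)
cell (8,3): code 0001 → (8.502,3.000)–(8.000,3.444)
cell (9,1): code 0010 → (9.000,1.681)–(9.029,2.000)
cell (9,2): code 0001 → (9.029,2.000)–(9.000,2.052)
total: 18 segments, chained into 1 closed loop(s), length Σ = 13.768765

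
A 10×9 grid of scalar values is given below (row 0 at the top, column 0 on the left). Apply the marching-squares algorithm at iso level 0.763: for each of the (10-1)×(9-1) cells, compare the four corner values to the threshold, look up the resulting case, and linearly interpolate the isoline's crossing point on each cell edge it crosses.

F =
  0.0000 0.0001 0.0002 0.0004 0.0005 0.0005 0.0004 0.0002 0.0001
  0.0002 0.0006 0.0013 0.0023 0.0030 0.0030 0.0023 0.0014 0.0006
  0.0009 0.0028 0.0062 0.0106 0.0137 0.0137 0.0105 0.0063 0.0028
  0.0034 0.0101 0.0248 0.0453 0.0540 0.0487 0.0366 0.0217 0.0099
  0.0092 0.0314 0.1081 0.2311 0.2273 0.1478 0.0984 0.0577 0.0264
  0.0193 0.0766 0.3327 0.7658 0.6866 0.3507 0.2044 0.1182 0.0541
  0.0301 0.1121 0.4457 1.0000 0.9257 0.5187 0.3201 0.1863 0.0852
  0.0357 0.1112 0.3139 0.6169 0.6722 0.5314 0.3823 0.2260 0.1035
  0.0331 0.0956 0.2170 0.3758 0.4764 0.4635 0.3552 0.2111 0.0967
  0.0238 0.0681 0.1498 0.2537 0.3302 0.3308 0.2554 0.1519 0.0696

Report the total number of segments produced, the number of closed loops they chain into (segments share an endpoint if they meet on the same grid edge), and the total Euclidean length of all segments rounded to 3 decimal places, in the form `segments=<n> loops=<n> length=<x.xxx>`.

cell (4,2): code 0100 → (4.995,3.000)–(5.000,2.994)
cell (4,3): code 1000 → (5.000,3.035)–(4.995,3.000)
cell (5,2): code 0110 → (5.000,2.994)–(6.000,2.572)
cell (5,3): code 1101 → (5.320,4.000)–(5.000,3.035)
cell (5,4): code 1000 → (6.000,4.400)–(5.320,4.000)
cell (6,2): code 0010 → (6.000,2.572)–(6.619,3.000)
cell (6,3): code 0011 → (6.619,3.000)–(6.642,4.000)
cell (6,4): code 0001 → (6.642,4.000)–(6.000,4.400)
total: 8 segments, chained into 1 closed loop(s), length Σ = 5.442909

segments=8 loops=1 length=5.443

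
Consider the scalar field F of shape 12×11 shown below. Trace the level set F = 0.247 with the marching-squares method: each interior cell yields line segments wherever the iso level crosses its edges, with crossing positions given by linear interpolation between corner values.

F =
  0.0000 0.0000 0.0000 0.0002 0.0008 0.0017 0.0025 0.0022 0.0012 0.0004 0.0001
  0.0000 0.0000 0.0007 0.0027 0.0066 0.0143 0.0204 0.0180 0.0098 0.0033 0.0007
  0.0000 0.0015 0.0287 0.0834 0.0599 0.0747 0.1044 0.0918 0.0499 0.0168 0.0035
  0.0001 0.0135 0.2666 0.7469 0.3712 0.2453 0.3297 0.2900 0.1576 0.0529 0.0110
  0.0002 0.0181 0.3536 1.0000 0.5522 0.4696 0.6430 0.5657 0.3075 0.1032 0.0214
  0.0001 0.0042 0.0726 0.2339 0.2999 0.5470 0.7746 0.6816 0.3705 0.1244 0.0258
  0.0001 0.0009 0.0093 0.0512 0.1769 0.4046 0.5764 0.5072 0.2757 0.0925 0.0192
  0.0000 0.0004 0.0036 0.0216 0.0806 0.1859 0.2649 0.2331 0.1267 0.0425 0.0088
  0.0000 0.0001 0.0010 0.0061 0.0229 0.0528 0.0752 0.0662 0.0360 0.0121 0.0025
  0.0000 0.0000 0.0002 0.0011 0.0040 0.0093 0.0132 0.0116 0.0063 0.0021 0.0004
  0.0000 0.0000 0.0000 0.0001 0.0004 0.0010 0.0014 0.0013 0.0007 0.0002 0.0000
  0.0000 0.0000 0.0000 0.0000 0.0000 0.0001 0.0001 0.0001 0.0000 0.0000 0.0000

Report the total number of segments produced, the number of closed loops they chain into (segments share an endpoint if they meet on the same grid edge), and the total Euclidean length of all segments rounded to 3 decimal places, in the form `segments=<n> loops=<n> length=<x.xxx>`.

cell (2,1): code 0100 → (2.918,2.000)–(3.000,1.923)
cell (2,2): code 1100 → (2.247,3.000)–(2.918,2.000)
cell (2,3): code 1100 → (2.601,4.000)–(2.247,3.000)
cell (2,4): code 1000 → (3.000,4.986)–(2.601,4.000)
cell (2,5): code 0100 → (2.633,6.000)–(3.000,5.020)
cell (2,6): code 1100 → (2.783,7.000)–(2.633,6.000)
cell (2,7): code 1000 → (3.000,7.325)–(2.783,7.000)
cell (3,1): code 0110 → (3.000,1.923)–(4.000,1.682)
cell (3,4): code 1101 → (3.008,5.000)–(3.000,4.986)
cell (3,5): code 1110 → (3.000,5.020)–(3.008,5.000)
cell (3,7): code 1101 → (3.596,8.000)–(3.000,7.325)
cell (3,8): code 1000 → (4.000,8.296)–(3.596,8.000)
cell (4,1): code 0010 → (4.000,1.682)–(4.379,2.000)
cell (4,2): code 0011 → (4.379,2.000)–(4.983,3.000)
cell (4,3): code 0111 → (4.983,3.000)–(5.000,3.198)
cell (4,8): code 1001 → (5.000,8.502)–(4.000,8.296)
cell (5,3): code 0010 → (5.000,3.198)–(5.430,4.000)
cell (5,4): code 0111 → (5.430,4.000)–(6.000,4.308)
cell (5,8): code 1001 → (6.000,8.157)–(5.000,8.502)
cell (6,4): code 0010 → (6.000,4.308)–(6.721,5.000)
cell (6,5): code 0111 → (6.721,5.000)–(7.000,5.773)
cell (6,6): code 1011 → (7.000,6.563)–(6.949,7.000)
cell (6,7): code 0011 → (6.949,7.000)–(6.193,8.000)
cell (6,8): code 0001 → (6.193,8.000)–(6.000,8.157)
cell (7,5): code 0010 → (7.000,5.773)–(7.094,6.000)
cell (7,6): code 0001 → (7.094,6.000)–(7.000,6.563)
total: 26 segments, chained into 1 closed loop(s), length Σ = 18.435836

segments=26 loops=1 length=18.436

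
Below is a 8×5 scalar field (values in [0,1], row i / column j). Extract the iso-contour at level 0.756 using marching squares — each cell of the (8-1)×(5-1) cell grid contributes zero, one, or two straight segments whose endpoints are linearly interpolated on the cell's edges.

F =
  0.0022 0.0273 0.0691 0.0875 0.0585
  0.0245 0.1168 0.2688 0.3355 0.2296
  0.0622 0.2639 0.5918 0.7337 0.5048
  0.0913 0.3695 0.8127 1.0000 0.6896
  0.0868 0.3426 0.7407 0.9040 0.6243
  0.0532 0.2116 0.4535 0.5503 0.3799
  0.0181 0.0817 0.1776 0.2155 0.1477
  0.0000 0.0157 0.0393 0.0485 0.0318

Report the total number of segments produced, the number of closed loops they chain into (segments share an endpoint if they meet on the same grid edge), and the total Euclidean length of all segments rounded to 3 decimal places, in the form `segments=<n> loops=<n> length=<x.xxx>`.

segments=8 loops=1 length=6.427

cell (2,1): code 0100 → (2.743,2.000)–(3.000,1.872)
cell (2,2): code 1100 → (2.084,3.000)–(2.743,2.000)
cell (2,3): code 1000 → (3.000,3.786)–(2.084,3.000)
cell (3,1): code 0010 → (3.000,1.872)–(3.788,2.000)
cell (3,2): code 0111 → (3.788,2.000)–(4.000,2.094)
cell (3,3): code 1001 → (4.000,3.529)–(3.000,3.786)
cell (4,2): code 0010 → (4.000,2.094)–(4.418,3.000)
cell (4,3): code 0001 → (4.418,3.000)–(4.000,3.529)
total: 8 segments, chained into 1 closed loop(s), length Σ = 6.427355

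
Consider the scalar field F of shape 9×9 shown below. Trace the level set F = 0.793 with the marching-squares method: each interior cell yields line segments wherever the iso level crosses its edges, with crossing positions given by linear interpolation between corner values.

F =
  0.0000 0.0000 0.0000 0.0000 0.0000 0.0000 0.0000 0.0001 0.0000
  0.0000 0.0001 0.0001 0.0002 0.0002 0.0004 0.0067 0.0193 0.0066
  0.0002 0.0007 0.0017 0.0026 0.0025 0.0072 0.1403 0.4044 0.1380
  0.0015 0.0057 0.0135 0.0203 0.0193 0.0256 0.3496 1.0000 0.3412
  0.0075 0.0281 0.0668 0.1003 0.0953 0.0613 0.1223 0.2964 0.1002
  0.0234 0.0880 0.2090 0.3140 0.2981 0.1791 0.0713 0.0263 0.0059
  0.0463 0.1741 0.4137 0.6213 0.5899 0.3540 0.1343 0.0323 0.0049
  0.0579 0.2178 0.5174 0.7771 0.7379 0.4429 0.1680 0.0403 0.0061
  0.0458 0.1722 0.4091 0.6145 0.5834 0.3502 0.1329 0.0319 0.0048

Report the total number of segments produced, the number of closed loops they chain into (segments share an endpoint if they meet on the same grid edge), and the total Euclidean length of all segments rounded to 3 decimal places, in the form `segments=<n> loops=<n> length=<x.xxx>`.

segments=4 loops=1 length=1.804

cell (2,6): code 0100 → (2.652,7.000)–(3.000,6.682)
cell (2,7): code 1000 → (3.000,7.314)–(2.652,7.000)
cell (3,6): code 0010 → (3.000,6.682)–(3.294,7.000)
cell (3,7): code 0001 → (3.294,7.000)–(3.000,7.314)
total: 4 segments, chained into 1 closed loop(s), length Σ = 1.803639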